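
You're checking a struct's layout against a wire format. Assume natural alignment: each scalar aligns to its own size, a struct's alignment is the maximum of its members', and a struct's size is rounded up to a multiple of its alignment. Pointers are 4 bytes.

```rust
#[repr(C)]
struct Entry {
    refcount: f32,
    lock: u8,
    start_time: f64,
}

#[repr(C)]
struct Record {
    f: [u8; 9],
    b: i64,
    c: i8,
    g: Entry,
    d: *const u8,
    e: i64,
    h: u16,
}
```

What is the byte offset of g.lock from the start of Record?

Entry: @0: refcount [4B, align 4] → 4; @4: lock [1B, align 1] → 5; +3 pad (align 8); @8: start_time [8B, align 8] → 16; size 16, align 8
@0: f [9B, align 1] → 9
+7 pad (align 8)
@16: b [8B, align 8] → 24
@24: c [1B, align 1] → 25
+7 pad (align 8)
@32: g [16B, align 8] → 48
within Entry: lock at 4
32 + 4 = 36

36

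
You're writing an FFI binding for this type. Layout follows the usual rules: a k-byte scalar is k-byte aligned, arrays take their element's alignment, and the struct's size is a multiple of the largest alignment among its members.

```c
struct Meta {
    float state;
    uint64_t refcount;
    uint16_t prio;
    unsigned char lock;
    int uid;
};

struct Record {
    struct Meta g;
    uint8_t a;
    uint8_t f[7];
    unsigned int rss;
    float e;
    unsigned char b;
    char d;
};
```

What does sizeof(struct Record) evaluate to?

Meta: @0: state [4B, align 4] → 4; +4 pad (align 8); @8: refcount [8B, align 8] → 16; @16: prio [2B, align 2] → 18; @18: lock [1B, align 1] → 19; +1 pad (align 4); @20: uid [4B, align 4] → 24; size 24, align 8
@0: g [24B, align 8] → 24
@24: a [1B, align 1] → 25
@25: f [7B, align 1] → 32
@32: rss [4B, align 4] → 36
@36: e [4B, align 4] → 40
@40: b [1B, align 1] → 41
@41: d [1B, align 1] → 42
+6 tail pad (align 8)
size 48, align 8

48 bytes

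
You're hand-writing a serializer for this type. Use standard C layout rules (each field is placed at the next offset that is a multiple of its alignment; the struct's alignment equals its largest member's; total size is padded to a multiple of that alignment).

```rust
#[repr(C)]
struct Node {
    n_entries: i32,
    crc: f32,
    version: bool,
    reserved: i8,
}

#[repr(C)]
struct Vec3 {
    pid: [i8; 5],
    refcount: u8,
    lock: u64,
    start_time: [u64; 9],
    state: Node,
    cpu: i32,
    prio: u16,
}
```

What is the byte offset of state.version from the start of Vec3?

Node: @0: n_entries [4B, align 4] → 4; @4: crc [4B, align 4] → 8; @8: version [1B, align 1] → 9; @9: reserved [1B, align 1] → 10; +2 tail pad (align 4); size 12, align 4
@0: pid [5B, align 1] → 5
@5: refcount [1B, align 1] → 6
+2 pad (align 8)
@8: lock [8B, align 8] → 16
@16: start_time [72B, align 8] → 88
@88: state [12B, align 4] → 100
within Node: version at 8
88 + 8 = 96

96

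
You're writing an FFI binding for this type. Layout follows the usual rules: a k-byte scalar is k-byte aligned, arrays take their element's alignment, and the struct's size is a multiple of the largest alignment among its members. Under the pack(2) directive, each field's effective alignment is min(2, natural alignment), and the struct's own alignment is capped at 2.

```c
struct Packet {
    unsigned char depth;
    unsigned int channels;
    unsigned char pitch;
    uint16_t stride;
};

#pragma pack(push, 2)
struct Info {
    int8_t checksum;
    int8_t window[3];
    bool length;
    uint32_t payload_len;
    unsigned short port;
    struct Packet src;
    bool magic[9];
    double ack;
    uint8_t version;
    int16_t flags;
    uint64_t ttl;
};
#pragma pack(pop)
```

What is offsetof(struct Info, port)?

10

Packet: @0: depth [1B, align 1] → 1; +3 pad (align 4); @4: channels [4B, align 4] → 8; @8: pitch [1B, align 1] → 9; +1 pad (align 2); @10: stride [2B, align 2] → 12; size 12, align 4
@0: checksum [1B, align 1] → 1
@1: window [3B, align 1] → 4
@4: length [1B, align 1] → 5
+1 pad (align 2)
@6: payload_len [4B, align 2] → 10
@10: port [2B, align 2] → 12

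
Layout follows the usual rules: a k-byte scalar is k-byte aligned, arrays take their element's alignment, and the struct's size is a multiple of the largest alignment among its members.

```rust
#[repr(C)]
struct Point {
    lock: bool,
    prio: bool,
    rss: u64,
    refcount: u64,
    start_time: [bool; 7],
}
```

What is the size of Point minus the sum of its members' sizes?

0..1  lock  (1B, 1-aligned)
1..2  prio  (1B, 1-aligned)
2..8  -- padding (6B)
8..16  rss  (8B, 8-aligned)
16..24  refcount  (8B, 8-aligned)
24..31  start_time  (7B, 1-aligned)
31..32  -- tail padding (1B)
sizeof = 32, alignof = 8
data bytes 25, size 32 → padding 7

7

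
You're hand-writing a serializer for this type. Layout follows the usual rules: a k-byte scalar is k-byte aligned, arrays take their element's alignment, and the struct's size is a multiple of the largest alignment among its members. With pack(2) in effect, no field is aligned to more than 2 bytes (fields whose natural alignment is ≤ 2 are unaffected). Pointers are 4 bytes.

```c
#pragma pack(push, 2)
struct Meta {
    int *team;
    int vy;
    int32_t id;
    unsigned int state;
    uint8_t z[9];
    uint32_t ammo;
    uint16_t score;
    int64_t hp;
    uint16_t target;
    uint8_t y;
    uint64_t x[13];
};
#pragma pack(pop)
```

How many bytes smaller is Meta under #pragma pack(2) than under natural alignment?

12

natural layout:
  @0: team [4B, align 4] → 4
  @4: vy [4B, align 4] → 8
  @8: id [4B, align 4] → 12
  @12: state [4B, align 4] → 16
  @16: z [9B, align 1] → 25
  +3 pad (align 4)
  @28: ammo [4B, align 4] → 32
  @32: score [2B, align 2] → 34
  +6 pad (align 8)
  @40: hp [8B, align 8] → 48
  @48: target [2B, align 2] → 50
  @50: y [1B, align 1] → 51
  +5 pad (align 8)
  @56: x [104B, align 8] → 160
  size 160, align 8
packed(2) layout:
  @0: team [4B, align 2] → 4
  @4: vy [4B, align 2] → 8
  @8: id [4B, align 2] → 12
  @12: state [4B, align 2] → 16
  @16: z [9B, align 1] → 25
  +1 pad (align 2)
  @26: ammo [4B, align 2] → 30
  @30: score [2B, align 2] → 32
  @32: hp [8B, align 2] → 40
  @40: target [2B, align 2] → 42
  @42: y [1B, align 1] → 43
  +1 pad (align 2)
  @44: x [104B, align 2] → 148
  size 148, align 2
160 − 148 = 12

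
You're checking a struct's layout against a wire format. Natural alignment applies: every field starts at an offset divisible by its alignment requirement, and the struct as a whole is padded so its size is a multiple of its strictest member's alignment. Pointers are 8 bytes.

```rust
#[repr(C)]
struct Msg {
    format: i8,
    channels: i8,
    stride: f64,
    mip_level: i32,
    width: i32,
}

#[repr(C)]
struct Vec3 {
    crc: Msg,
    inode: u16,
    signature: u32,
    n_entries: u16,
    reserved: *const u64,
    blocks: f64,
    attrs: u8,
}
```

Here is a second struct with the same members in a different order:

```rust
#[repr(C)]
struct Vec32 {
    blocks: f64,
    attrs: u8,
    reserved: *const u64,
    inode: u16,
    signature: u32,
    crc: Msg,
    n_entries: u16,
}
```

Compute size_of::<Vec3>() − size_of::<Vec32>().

0

Msg: 0..1  format  (1B, 1-aligned); 1..2  channels  (1B, 1-aligned); 2..8  -- padding (6B); 8..16  stride  (8B, 8-aligned); 16..20  mip_level  (4B, 4-aligned); 20..24  width  (4B, 4-aligned); sizeof = 24, alignof = 8
0..24  crc  (24B, 8-aligned)
24..26  inode  (2B, 2-aligned)
26..28  -- padding (2B)
28..32  signature  (4B, 4-aligned)
32..34  n_entries  (2B, 2-aligned)
34..40  -- padding (6B)
40..48  reserved  (8B, 8-aligned)
48..56  blocks  (8B, 8-aligned)
56..57  attrs  (1B, 1-aligned)
57..64  -- tail padding (7B)
sizeof = 64, alignof = 8
— Vec32 —
0..8  blocks  (8B, 8-aligned)
8..9  attrs  (1B, 1-aligned)
9..16  -- padding (7B)
16..24  reserved  (8B, 8-aligned)
24..26  inode  (2B, 2-aligned)
26..28  -- padding (2B)
28..32  signature  (4B, 4-aligned)
32..56  crc  (24B, 8-aligned)
56..58  n_entries  (2B, 2-aligned)
58..64  -- tail padding (6B)
sizeof = 64, alignof = 8
64 − 64 = 0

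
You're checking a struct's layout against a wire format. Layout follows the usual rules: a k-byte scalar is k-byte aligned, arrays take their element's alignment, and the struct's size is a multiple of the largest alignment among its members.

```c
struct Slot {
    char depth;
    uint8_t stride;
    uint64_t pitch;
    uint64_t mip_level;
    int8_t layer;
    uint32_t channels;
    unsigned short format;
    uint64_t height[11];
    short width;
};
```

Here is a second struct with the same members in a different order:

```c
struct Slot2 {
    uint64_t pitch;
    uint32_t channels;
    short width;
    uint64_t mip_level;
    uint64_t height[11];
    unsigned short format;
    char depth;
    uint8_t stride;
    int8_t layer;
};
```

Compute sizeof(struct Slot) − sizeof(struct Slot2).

16

0..1  depth  (1B, 1-aligned)
1..2  stride  (1B, 1-aligned)
2..8  -- padding (6B)
8..16  pitch  (8B, 8-aligned)
16..24  mip_level  (8B, 8-aligned)
24..25  layer  (1B, 1-aligned)
25..28  -- padding (3B)
28..32  channels  (4B, 4-aligned)
32..34  format  (2B, 2-aligned)
34..40  -- padding (6B)
40..128  height  (88B, 8-aligned)
128..130  width  (2B, 2-aligned)
130..136  -- tail padding (6B)
sizeof = 136, alignof = 8
— Slot2 —
0..8  pitch  (8B, 8-aligned)
8..12  channels  (4B, 4-aligned)
12..14  width  (2B, 2-aligned)
14..16  -- padding (2B)
16..24  mip_level  (8B, 8-aligned)
24..112  height  (88B, 8-aligned)
112..114  format  (2B, 2-aligned)
114..115  depth  (1B, 1-aligned)
115..116  stride  (1B, 1-aligned)
116..117  layer  (1B, 1-aligned)
117..120  -- tail padding (3B)
sizeof = 120, alignof = 8
136 − 120 = 16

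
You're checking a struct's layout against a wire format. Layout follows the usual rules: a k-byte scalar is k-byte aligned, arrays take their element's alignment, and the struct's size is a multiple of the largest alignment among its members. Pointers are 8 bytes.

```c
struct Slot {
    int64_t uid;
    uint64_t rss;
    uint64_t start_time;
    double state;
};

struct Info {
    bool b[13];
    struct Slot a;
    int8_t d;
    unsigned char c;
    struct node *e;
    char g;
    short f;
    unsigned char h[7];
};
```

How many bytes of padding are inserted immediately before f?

Slot: uid at 0 (size 8, align 8) → ends 8; rss at 8 (size 8, align 8) → ends 16; start_time at 16 (size 8, align 8) → ends 24; state at 24 (size 8, align 8) → ends 32; total 32 bytes, alignment 8
b at 0 (size 13, align 1) → ends 13
pad 3 to align 8 for a
a at 16 (size 32, align 8) → ends 48
d at 48 (size 1, align 1) → ends 49
c at 49 (size 1, align 1) → ends 50
pad 6 to align 8 for e
e at 56 (size 8, align 8) → ends 64
g at 64 (size 1, align 1) → ends 65
pad 1 to align 2 for f
f at 66 (size 2, align 2) → ends 68

1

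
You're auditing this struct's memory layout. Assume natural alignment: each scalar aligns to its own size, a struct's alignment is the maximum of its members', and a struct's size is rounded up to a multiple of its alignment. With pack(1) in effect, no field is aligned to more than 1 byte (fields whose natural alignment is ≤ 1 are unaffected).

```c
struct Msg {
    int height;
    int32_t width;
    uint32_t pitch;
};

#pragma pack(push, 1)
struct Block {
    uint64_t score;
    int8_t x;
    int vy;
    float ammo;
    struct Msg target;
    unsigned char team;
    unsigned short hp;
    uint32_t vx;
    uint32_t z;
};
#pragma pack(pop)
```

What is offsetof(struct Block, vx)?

32

Msg: @0: height [4B, align 4] → 4; @4: width [4B, align 4] → 8; @8: pitch [4B, align 4] → 12; size 12, align 4
@0: score [8B, align 1] → 8
@8: x [1B, align 1] → 9
@9: vy [4B, align 1] → 13
@13: ammo [4B, align 1] → 17
@17: target [12B, align 1] → 29
@29: team [1B, align 1] → 30
@30: hp [2B, align 1] → 32
@32: vx [4B, align 1] → 36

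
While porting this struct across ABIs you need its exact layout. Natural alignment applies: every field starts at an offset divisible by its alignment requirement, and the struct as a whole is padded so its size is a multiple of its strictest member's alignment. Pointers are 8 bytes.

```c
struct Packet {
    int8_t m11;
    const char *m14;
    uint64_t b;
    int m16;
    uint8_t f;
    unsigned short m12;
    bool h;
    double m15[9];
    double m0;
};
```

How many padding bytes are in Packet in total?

m11 at 0 (size 1, align 1) → ends 1
pad 7 to align 8 for m14
m14 at 8 (size 8, align 8) → ends 16
b at 16 (size 8, align 8) → ends 24
m16 at 24 (size 4, align 4) → ends 28
f at 28 (size 1, align 1) → ends 29
pad 1 to align 2 for m12
m12 at 30 (size 2, align 2) → ends 32
h at 32 (size 1, align 1) → ends 33
pad 7 to align 8 for m15
m15 at 40 (size 72, align 8) → ends 112
m0 at 112 (size 8, align 8) → ends 120
total 120 bytes, alignment 8
data bytes 105, size 120 → padding 15

15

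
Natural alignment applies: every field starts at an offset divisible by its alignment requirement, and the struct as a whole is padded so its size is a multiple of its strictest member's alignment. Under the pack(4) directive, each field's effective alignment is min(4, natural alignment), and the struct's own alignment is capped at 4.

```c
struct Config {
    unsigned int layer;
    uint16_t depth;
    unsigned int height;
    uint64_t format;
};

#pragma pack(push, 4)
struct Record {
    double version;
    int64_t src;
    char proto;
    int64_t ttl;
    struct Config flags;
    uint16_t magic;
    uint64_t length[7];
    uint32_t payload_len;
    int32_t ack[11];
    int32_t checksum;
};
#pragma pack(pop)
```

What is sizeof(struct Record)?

164 bytes

Config: layer at 0 (size 4, align 4) → ends 4; depth at 4 (size 2, align 2) → ends 6; pad 2 to align 4 for height; height at 8 (size 4, align 4) → ends 12; pad 4 to align 8 for format; format at 16 (size 8, align 8) → ends 24; total 24 bytes, alignment 8
version at 0 (size 8, align 4) → ends 8
src at 8 (size 8, align 4) → ends 16
proto at 16 (size 1, align 1) → ends 17
pad 3 to align 4 for ttl
ttl at 20 (size 8, align 4) → ends 28
flags at 28 (size 24, align 4) → ends 52
magic at 52 (size 2, align 2) → ends 54
pad 2 to align 4 for length
length at 56 (size 56, align 4) → ends 112
payload_len at 112 (size 4, align 4) → ends 116
ack at 116 (size 44, align 4) → ends 160
checksum at 160 (size 4, align 4) → ends 164
total 164 bytes, alignment 4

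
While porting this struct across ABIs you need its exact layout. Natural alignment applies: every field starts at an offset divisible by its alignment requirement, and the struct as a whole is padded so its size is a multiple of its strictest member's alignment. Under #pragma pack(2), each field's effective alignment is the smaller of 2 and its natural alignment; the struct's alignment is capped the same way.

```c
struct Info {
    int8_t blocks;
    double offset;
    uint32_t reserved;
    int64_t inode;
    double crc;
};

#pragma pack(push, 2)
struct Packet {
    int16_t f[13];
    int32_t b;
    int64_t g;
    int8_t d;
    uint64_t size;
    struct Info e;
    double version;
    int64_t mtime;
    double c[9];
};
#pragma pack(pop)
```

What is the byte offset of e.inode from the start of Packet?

Info: @0: blocks [1B, align 1] → 1; +7 pad (align 8); @8: offset [8B, align 8] → 16; @16: reserved [4B, align 4] → 20; +4 pad (align 8); @24: inode [8B, align 8] → 32; @32: crc [8B, align 8] → 40; size 40, align 8
@0: f [26B, align 2] → 26
@26: b [4B, align 2] → 30
@30: g [8B, align 2] → 38
@38: d [1B, align 1] → 39
+1 pad (align 2)
@40: size [8B, align 2] → 48
@48: e [40B, align 2] → 88
within Info: inode at 24
48 + 24 = 72

72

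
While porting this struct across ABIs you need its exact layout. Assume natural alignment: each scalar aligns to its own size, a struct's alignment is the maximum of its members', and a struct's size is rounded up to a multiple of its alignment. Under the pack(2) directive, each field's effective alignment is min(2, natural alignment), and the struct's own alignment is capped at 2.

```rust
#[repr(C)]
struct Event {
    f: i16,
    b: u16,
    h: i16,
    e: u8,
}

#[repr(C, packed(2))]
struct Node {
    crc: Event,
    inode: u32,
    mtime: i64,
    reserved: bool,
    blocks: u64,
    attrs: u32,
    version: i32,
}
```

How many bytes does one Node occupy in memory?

Event: 0..2  f  (2B, 2-aligned); 2..4  b  (2B, 2-aligned); 4..6  h  (2B, 2-aligned); 6..7  e  (1B, 1-aligned); 7..8  -- tail padding (1B); sizeof = 8, alignof = 2
0..8  crc  (8B, 2-aligned)
8..12  inode  (4B, 2-aligned)
12..20  mtime  (8B, 2-aligned)
20..21  reserved  (1B, 1-aligned)
21..22  -- padding (1B)
22..30  blocks  (8B, 2-aligned)
30..34  attrs  (4B, 2-aligned)
34..38  version  (4B, 2-aligned)
sizeof = 38, alignof = 2

38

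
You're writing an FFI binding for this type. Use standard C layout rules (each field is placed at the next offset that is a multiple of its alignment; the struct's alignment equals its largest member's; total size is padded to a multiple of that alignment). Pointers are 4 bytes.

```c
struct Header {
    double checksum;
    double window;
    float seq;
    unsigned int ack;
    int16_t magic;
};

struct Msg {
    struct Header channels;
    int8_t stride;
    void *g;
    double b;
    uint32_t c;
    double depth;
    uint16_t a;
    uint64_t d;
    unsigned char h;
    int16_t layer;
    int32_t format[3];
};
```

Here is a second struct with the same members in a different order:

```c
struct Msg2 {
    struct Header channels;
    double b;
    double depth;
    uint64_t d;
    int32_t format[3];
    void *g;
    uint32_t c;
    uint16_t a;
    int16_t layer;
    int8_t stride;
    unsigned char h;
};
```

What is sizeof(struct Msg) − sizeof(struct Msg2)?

Header: 0..8  checksum  (8B, 8-aligned); 8..16  window  (8B, 8-aligned); 16..20  seq  (4B, 4-aligned); 20..24  ack  (4B, 4-aligned); 24..26  magic  (2B, 2-aligned); 26..32  -- tail padding (6B); sizeof = 32, alignof = 8
0..32  channels  (32B, 8-aligned)
32..33  stride  (1B, 1-aligned)
33..36  -- padding (3B)
36..40  g  (4B, 4-aligned)
40..48  b  (8B, 8-aligned)
48..52  c  (4B, 4-aligned)
52..56  -- padding (4B)
56..64  depth  (8B, 8-aligned)
64..66  a  (2B, 2-aligned)
66..72  -- padding (6B)
72..80  d  (8B, 8-aligned)
80..81  h  (1B, 1-aligned)
81..82  -- padding (1B)
82..84  layer  (2B, 2-aligned)
84..96  format  (12B, 4-aligned)
sizeof = 96, alignof = 8
— Msg2 —
0..32  channels  (32B, 8-aligned)
32..40  b  (8B, 8-aligned)
40..48  depth  (8B, 8-aligned)
48..56  d  (8B, 8-aligned)
56..68  format  (12B, 4-aligned)
68..72  g  (4B, 4-aligned)
72..76  c  (4B, 4-aligned)
76..78  a  (2B, 2-aligned)
78..80  layer  (2B, 2-aligned)
80..81  stride  (1B, 1-aligned)
81..82  h  (1B, 1-aligned)
82..88  -- tail padding (6B)
sizeof = 88, alignof = 8
96 − 88 = 8

8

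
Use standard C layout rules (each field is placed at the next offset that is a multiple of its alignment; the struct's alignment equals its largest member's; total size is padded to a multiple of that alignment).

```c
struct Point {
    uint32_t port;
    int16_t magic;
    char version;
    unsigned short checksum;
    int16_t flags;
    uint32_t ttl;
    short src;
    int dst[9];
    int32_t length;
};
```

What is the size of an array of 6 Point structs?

360

@0: port [4B, align 4] → 4
@4: magic [2B, align 2] → 6
@6: version [1B, align 1] → 7
+1 pad (align 2)
@8: checksum [2B, align 2] → 10
@10: flags [2B, align 2] → 12
@12: ttl [4B, align 4] → 16
@16: src [2B, align 2] → 18
+2 pad (align 4)
@20: dst [36B, align 4] → 56
@56: length [4B, align 4] → 60
size 60, align 4
array of 6: 6 × 60 = 360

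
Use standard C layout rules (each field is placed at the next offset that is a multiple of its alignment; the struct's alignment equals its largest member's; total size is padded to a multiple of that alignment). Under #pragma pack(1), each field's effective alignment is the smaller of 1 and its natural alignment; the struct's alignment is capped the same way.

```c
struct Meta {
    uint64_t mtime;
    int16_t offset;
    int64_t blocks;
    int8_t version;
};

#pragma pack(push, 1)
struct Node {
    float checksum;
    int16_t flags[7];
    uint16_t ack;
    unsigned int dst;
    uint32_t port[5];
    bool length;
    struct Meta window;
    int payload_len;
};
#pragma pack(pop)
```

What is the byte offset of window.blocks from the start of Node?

Meta: mtime at 0 (size 8, align 8) → ends 8; offset at 8 (size 2, align 2) → ends 10; pad 6 to align 8 for blocks; blocks at 16 (size 8, align 8) → ends 24; version at 24 (size 1, align 1) → ends 25; tail pad 7 to reach multiple of 8; total 32 bytes, alignment 8
checksum at 0 (size 4, align 1) → ends 4
flags at 4 (size 14, align 1) → ends 18
ack at 18 (size 2, align 1) → ends 20
dst at 20 (size 4, align 1) → ends 24
port at 24 (size 20, align 1) → ends 44
length at 44 (size 1, align 1) → ends 45
window at 45 (size 32, align 1) → ends 77
within Meta: blocks at 16
45 + 16 = 61

61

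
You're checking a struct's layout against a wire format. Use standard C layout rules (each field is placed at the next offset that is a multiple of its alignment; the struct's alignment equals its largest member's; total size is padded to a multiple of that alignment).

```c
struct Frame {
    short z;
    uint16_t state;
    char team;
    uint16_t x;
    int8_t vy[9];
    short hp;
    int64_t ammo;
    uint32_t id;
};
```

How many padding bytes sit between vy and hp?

0..2  z  (2B, 2-aligned)
2..4  state  (2B, 2-aligned)
4..5  team  (1B, 1-aligned)
5..6  -- padding (1B)
6..8  x  (2B, 2-aligned)
8..17  vy  (9B, 1-aligned)
17..18  -- padding (1B)
18..20  hp  (2B, 2-aligned)

1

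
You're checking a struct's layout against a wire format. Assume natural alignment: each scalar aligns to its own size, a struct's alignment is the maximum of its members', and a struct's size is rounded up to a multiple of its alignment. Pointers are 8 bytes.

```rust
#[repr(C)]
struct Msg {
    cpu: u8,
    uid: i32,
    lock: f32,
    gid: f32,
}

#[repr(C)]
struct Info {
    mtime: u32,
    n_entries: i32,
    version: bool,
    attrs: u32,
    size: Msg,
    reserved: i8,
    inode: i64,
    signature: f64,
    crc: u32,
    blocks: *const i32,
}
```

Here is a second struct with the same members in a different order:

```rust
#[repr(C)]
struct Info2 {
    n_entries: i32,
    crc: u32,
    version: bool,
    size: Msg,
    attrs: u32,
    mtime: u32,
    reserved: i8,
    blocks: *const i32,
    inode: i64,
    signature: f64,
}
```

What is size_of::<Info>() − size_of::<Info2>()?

Msg: 0..1  cpu  (1B, 1-aligned); 1..4  -- padding (3B); 4..8  uid  (4B, 4-aligned); 8..12  lock  (4B, 4-aligned); 12..16  gid  (4B, 4-aligned); sizeof = 16, alignof = 4
0..4  mtime  (4B, 4-aligned)
4..8  n_entries  (4B, 4-aligned)
8..9  version  (1B, 1-aligned)
9..12  -- padding (3B)
12..16  attrs  (4B, 4-aligned)
16..32  size  (16B, 4-aligned)
32..33  reserved  (1B, 1-aligned)
33..40  -- padding (7B)
40..48  inode  (8B, 8-aligned)
48..56  signature  (8B, 8-aligned)
56..60  crc  (4B, 4-aligned)
60..64  -- padding (4B)
64..72  blocks  (8B, 8-aligned)
sizeof = 72, alignof = 8
— Info2 —
0..4  n_entries  (4B, 4-aligned)
4..8  crc  (4B, 4-aligned)
8..9  version  (1B, 1-aligned)
9..12  -- padding (3B)
12..28  size  (16B, 4-aligned)
28..32  attrs  (4B, 4-aligned)
32..36  mtime  (4B, 4-aligned)
36..37  reserved  (1B, 1-aligned)
37..40  -- padding (3B)
40..48  blocks  (8B, 8-aligned)
48..56  inode  (8B, 8-aligned)
56..64  signature  (8B, 8-aligned)
sizeof = 64, alignof = 8
72 − 64 = 8

8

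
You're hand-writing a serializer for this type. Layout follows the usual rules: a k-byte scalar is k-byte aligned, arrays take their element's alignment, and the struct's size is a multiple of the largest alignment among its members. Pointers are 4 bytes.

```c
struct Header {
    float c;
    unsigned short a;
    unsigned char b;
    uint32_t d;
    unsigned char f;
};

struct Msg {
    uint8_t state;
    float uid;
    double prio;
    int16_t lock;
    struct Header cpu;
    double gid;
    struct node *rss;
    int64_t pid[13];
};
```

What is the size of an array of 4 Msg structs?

640

Header: 0..4  c  (4B, 4-aligned); 4..6  a  (2B, 2-aligned); 6..7  b  (1B, 1-aligned); 7..8  -- padding (1B); 8..12  d  (4B, 4-aligned); 12..13  f  (1B, 1-aligned); 13..16  -- tail padding (3B); sizeof = 16, alignof = 4
0..1  state  (1B, 1-aligned)
1..4  -- padding (3B)
4..8  uid  (4B, 4-aligned)
8..16  prio  (8B, 8-aligned)
16..18  lock  (2B, 2-aligned)
18..20  -- padding (2B)
20..36  cpu  (16B, 4-aligned)
36..40  -- padding (4B)
40..48  gid  (8B, 8-aligned)
48..52  rss  (4B, 4-aligned)
52..56  -- padding (4B)
56..160  pid  (104B, 8-aligned)
sizeof = 160, alignof = 8
array of 4: 4 × 160 = 640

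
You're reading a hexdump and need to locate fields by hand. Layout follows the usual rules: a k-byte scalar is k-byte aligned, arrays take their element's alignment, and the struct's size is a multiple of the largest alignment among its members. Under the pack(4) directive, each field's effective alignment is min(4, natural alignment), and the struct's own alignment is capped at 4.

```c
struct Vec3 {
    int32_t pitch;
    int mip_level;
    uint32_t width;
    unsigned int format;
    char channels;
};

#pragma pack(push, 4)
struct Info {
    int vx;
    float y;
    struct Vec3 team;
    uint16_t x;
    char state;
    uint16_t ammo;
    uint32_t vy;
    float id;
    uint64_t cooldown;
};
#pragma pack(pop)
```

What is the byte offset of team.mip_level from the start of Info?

12

Vec3: @0: pitch [4B, align 4] → 4; @4: mip_level [4B, align 4] → 8; @8: width [4B, align 4] → 12; @12: format [4B, align 4] → 16; @16: channels [1B, align 1] → 17; +3 tail pad (align 4); size 20, align 4
@0: vx [4B, align 4] → 4
@4: y [4B, align 4] → 8
@8: team [20B, align 4] → 28
within Vec3: mip_level at 4
8 + 4 = 12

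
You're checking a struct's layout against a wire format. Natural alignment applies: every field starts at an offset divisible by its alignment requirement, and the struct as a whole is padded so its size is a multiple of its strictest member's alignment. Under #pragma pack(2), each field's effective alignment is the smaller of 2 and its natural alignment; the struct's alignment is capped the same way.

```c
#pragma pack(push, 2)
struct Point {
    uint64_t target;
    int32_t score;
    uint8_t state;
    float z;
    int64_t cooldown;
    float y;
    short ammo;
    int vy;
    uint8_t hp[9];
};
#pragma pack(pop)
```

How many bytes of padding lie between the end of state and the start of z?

0..8  target  (8B, 2-aligned)
8..12  score  (4B, 2-aligned)
12..13  state  (1B, 1-aligned)
13..14  -- padding (1B)
14..18  z  (4B, 2-aligned)

1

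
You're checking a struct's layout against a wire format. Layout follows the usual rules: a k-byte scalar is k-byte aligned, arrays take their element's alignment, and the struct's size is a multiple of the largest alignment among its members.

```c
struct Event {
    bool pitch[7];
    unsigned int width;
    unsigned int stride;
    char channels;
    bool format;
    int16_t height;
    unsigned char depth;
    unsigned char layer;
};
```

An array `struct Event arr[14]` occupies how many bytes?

336

0..7  pitch  (7B, 1-aligned)
7..8  -- padding (1B)
8..12  width  (4B, 4-aligned)
12..16  stride  (4B, 4-aligned)
16..17  channels  (1B, 1-aligned)
17..18  format  (1B, 1-aligned)
18..20  height  (2B, 2-aligned)
20..21  depth  (1B, 1-aligned)
21..22  layer  (1B, 1-aligned)
22..24  -- tail padding (2B)
sizeof = 24, alignof = 4
array of 14: 14 × 24 = 336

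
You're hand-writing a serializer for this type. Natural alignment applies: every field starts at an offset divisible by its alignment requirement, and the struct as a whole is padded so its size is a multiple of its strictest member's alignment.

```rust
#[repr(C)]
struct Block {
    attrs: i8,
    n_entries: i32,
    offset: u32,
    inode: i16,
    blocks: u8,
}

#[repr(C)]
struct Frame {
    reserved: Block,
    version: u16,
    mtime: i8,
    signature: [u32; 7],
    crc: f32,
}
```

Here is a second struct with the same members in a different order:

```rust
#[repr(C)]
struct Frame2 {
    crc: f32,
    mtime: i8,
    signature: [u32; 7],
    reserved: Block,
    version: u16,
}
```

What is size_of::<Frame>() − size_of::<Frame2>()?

-4

Block: @0: attrs [1B, align 1] → 1; +3 pad (align 4); @4: n_entries [4B, align 4] → 8; @8: offset [4B, align 4] → 12; @12: inode [2B, align 2] → 14; @14: blocks [1B, align 1] → 15; +1 tail pad (align 4); size 16, align 4
@0: reserved [16B, align 4] → 16
@16: version [2B, align 2] → 18
@18: mtime [1B, align 1] → 19
+1 pad (align 4)
@20: signature [28B, align 4] → 48
@48: crc [4B, align 4] → 52
size 52, align 4
— Frame2 —
@0: crc [4B, align 4] → 4
@4: mtime [1B, align 1] → 5
+3 pad (align 4)
@8: signature [28B, align 4] → 36
@36: reserved [16B, align 4] → 52
@52: version [2B, align 2] → 54
+2 tail pad (align 4)
size 56, align 4
52 − 56 = -4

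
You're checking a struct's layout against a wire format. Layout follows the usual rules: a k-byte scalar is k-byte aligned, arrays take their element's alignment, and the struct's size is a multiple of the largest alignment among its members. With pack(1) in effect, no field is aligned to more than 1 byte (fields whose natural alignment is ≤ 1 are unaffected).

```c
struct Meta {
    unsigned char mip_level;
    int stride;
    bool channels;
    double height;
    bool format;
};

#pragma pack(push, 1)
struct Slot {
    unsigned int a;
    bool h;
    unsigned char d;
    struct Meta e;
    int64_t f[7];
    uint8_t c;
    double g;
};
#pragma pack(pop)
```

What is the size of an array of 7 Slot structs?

Meta: @0: mip_level [1B, align 1] → 1; +3 pad (align 4); @4: stride [4B, align 4] → 8; @8: channels [1B, align 1] → 9; +7 pad (align 8); @16: height [8B, align 8] → 24; @24: format [1B, align 1] → 25; +7 tail pad (align 8); size 32, align 8
@0: a [4B, align 1] → 4
@4: h [1B, align 1] → 5
@5: d [1B, align 1] → 6
@6: e [32B, align 1] → 38
@38: f [56B, align 1] → 94
@94: c [1B, align 1] → 95
@95: g [8B, align 1] → 103
size 103, align 1
array of 7: 7 × 103 = 721

721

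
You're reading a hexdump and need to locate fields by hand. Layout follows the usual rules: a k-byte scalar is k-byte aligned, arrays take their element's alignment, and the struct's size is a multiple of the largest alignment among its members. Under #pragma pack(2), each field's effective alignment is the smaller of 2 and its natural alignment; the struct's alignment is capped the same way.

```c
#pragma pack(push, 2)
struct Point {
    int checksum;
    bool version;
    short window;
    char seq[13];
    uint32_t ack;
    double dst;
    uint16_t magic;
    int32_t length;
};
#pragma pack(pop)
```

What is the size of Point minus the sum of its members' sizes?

0..4  checksum  (4B, 2-aligned)
4..5  version  (1B, 1-aligned)
5..6  -- padding (1B)
6..8  window  (2B, 2-aligned)
8..21  seq  (13B, 1-aligned)
21..22  -- padding (1B)
22..26  ack  (4B, 2-aligned)
26..34  dst  (8B, 2-aligned)
34..36  magic  (2B, 2-aligned)
36..40  length  (4B, 2-aligned)
sizeof = 40, alignof = 2
data bytes 38, size 40 → padding 2

2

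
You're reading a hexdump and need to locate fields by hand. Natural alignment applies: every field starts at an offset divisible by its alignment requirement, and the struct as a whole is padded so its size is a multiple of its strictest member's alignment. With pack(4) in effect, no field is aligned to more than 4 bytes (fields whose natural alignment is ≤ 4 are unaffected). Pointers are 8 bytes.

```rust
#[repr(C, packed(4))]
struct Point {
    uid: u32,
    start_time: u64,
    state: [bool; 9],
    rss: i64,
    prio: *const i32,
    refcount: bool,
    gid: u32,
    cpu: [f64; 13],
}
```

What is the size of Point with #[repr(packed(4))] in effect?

152

0..4  uid  (4B, 4-aligned)
4..12  start_time  (8B, 4-aligned)
12..21  state  (9B, 1-aligned)
21..24  -- padding (3B)
24..32  rss  (8B, 4-aligned)
32..40  prio  (8B, 4-aligned)
40..41  refcount  (1B, 1-aligned)
41..44  -- padding (3B)
44..48  gid  (4B, 4-aligned)
48..152  cpu  (104B, 4-aligned)
sizeof = 152, alignof = 4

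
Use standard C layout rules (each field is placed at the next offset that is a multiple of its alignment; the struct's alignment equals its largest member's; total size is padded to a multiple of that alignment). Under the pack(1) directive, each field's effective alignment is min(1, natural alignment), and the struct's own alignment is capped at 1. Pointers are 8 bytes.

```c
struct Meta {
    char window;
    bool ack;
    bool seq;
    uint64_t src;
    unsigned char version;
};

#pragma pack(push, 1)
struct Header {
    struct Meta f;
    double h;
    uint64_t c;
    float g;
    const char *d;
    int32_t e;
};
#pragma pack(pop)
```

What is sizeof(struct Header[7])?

392

Meta: 0..1  window  (1B, 1-aligned); 1..2  ack  (1B, 1-aligned); 2..3  seq  (1B, 1-aligned); 3..8  -- padding (5B); 8..16  src  (8B, 8-aligned); 16..17  version  (1B, 1-aligned); 17..24  -- tail padding (7B); sizeof = 24, alignof = 8
0..24  f  (24B, 1-aligned)
24..32  h  (8B, 1-aligned)
32..40  c  (8B, 1-aligned)
40..44  g  (4B, 1-aligned)
44..52  d  (8B, 1-aligned)
52..56  e  (4B, 1-aligned)
sizeof = 56, alignof = 1
array of 7: 7 × 56 = 392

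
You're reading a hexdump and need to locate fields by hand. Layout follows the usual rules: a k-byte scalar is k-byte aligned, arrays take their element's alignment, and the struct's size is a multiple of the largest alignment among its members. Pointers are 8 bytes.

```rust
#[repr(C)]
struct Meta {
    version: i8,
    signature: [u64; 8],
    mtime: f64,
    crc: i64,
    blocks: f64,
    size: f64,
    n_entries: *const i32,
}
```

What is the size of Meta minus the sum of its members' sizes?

7

version at 0 (size 1, align 1) → ends 1
pad 7 to align 8 for signature
signature at 8 (size 64, align 8) → ends 72
mtime at 72 (size 8, align 8) → ends 80
crc at 80 (size 8, align 8) → ends 88
blocks at 88 (size 8, align 8) → ends 96
size at 96 (size 8, align 8) → ends 104
n_entries at 104 (size 8, align 8) → ends 112
total 112 bytes, alignment 8
data bytes 105, size 112 → padding 7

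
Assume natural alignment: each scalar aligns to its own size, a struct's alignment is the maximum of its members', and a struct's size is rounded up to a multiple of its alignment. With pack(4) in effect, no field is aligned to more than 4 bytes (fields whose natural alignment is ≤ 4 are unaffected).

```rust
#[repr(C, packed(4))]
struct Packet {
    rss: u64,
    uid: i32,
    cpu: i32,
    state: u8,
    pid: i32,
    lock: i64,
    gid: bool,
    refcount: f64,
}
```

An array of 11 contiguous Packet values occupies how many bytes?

484

rss at 0 (size 8, align 4) → ends 8
uid at 8 (size 4, align 4) → ends 12
cpu at 12 (size 4, align 4) → ends 16
state at 16 (size 1, align 1) → ends 17
pad 3 to align 4 for pid
pid at 20 (size 4, align 4) → ends 24
lock at 24 (size 8, align 4) → ends 32
gid at 32 (size 1, align 1) → ends 33
pad 3 to align 4 for refcount
refcount at 36 (size 8, align 4) → ends 44
total 44 bytes, alignment 4
array of 11: 11 × 44 = 484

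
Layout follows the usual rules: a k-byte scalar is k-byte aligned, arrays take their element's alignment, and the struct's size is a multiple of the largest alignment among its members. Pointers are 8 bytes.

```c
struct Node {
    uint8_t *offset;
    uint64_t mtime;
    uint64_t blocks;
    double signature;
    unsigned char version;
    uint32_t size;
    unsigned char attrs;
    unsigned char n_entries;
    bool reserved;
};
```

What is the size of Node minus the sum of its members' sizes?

8

offset at 0 (size 8, align 8) → ends 8
mtime at 8 (size 8, align 8) → ends 16
blocks at 16 (size 8, align 8) → ends 24
signature at 24 (size 8, align 8) → ends 32
version at 32 (size 1, align 1) → ends 33
pad 3 to align 4 for size
size at 36 (size 4, align 4) → ends 40
attrs at 40 (size 1, align 1) → ends 41
n_entries at 41 (size 1, align 1) → ends 42
reserved at 42 (size 1, align 1) → ends 43
tail pad 5 to reach multiple of 8
total 48 bytes, alignment 8
data bytes 40, size 48 → padding 8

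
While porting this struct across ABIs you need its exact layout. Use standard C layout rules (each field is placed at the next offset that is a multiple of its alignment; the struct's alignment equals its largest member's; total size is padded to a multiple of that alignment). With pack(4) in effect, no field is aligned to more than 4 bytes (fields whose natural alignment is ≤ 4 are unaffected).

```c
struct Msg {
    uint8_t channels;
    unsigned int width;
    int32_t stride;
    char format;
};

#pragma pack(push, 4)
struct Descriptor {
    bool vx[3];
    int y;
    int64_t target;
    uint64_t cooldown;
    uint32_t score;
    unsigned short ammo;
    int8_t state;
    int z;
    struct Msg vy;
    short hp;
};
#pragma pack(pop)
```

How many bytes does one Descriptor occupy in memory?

56 bytes

Msg: @0: channels [1B, align 1] → 1; +3 pad (align 4); @4: width [4B, align 4] → 8; @8: stride [4B, align 4] → 12; @12: format [1B, align 1] → 13; +3 tail pad (align 4); size 16, align 4
@0: vx [3B, align 1] → 3
+1 pad (align 4)
@4: y [4B, align 4] → 8
@8: target [8B, align 4] → 16
@16: cooldown [8B, align 4] → 24
@24: score [4B, align 4] → 28
@28: ammo [2B, align 2] → 30
@30: state [1B, align 1] → 31
+1 pad (align 4)
@32: z [4B, align 4] → 36
@36: vy [16B, align 4] → 52
@52: hp [2B, align 2] → 54
+2 tail pad (align 4)
size 56, align 4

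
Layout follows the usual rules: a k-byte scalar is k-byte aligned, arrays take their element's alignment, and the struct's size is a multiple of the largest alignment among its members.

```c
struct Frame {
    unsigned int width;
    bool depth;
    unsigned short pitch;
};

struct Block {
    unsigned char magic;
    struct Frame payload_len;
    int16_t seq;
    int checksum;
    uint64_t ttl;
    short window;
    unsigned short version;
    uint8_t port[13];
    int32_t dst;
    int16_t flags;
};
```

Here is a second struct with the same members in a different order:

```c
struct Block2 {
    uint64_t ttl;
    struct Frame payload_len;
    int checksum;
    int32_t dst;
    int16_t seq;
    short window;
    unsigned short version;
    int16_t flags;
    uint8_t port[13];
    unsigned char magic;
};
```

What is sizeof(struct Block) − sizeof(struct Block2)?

Frame: 0..4  width  (4B, 4-aligned); 4..5  depth  (1B, 1-aligned); 5..6  -- padding (1B); 6..8  pitch  (2B, 2-aligned); sizeof = 8, alignof = 4
0..1  magic  (1B, 1-aligned)
1..4  -- padding (3B)
4..12  payload_len  (8B, 4-aligned)
12..14  seq  (2B, 2-aligned)
14..16  -- padding (2B)
16..20  checksum  (4B, 4-aligned)
20..24  -- padding (4B)
24..32  ttl  (8B, 8-aligned)
32..34  window  (2B, 2-aligned)
34..36  version  (2B, 2-aligned)
36..49  port  (13B, 1-aligned)
49..52  -- padding (3B)
52..56  dst  (4B, 4-aligned)
56..58  flags  (2B, 2-aligned)
58..64  -- tail padding (6B)
sizeof = 64, alignof = 8
— Block2 —
0..8  ttl  (8B, 8-aligned)
8..16  payload_len  (8B, 4-aligned)
16..20  checksum  (4B, 4-aligned)
20..24  dst  (4B, 4-aligned)
24..26  seq  (2B, 2-aligned)
26..28  window  (2B, 2-aligned)
28..30  version  (2B, 2-aligned)
30..32  flags  (2B, 2-aligned)
32..45  port  (13B, 1-aligned)
45..46  magic  (1B, 1-aligned)
46..48  -- tail padding (2B)
sizeof = 48, alignof = 8
64 − 48 = 16

16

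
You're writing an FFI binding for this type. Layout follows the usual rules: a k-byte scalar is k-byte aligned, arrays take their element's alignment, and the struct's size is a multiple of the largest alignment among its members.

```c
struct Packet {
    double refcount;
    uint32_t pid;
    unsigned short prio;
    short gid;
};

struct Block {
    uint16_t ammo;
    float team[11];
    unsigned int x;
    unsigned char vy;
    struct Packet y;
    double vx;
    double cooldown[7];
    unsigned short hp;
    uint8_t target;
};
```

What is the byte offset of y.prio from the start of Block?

68

Packet: refcount at 0 (size 8, align 8) → ends 8; pid at 8 (size 4, align 4) → ends 12; prio at 12 (size 2, align 2) → ends 14; gid at 14 (size 2, align 2) → ends 16; total 16 bytes, alignment 8
ammo at 0 (size 2, align 2) → ends 2
pad 2 to align 4 for team
team at 4 (size 44, align 4) → ends 48
x at 48 (size 4, align 4) → ends 52
vy at 52 (size 1, align 1) → ends 53
pad 3 to align 8 for y
y at 56 (size 16, align 8) → ends 72
within Packet: prio at 12
56 + 12 = 68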